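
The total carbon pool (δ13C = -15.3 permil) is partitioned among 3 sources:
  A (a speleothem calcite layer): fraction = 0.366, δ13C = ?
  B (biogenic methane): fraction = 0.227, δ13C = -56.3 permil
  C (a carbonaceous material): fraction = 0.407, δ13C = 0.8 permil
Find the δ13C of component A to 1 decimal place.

Isotope mass balance: δ_bulk = Σ fᵢ·δᵢ.
-15.3 = 0.366×δ_A + 0.227×(-56.3) + 0.407×(0.8)
0.366·δ_A = -15.3 − (-12.454) = -2.846
δ_A = -2.846 / 0.366 = -7.77 permil

-7.8 permil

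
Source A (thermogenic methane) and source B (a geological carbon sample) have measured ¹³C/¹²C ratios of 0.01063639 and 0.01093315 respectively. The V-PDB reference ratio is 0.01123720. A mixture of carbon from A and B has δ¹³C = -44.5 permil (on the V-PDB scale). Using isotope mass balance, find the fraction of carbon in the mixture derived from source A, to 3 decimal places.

0.660

δ_A = (0.01063639/0.01123720 − 1)×1000 = (0.946534 − 1)×1000 = -53.466 permil
δ_B = (0.01093315/0.01123720 − 1)×1000 = (0.972943 − 1)×1000 = -27.057 permil
f_A = (δ_mix − δ_B)/(δ_A − δ_B) = (-44.5 − (-27.057))/(-53.466 − (-27.057))
f_A = -17.443 / -26.409 = 0.6605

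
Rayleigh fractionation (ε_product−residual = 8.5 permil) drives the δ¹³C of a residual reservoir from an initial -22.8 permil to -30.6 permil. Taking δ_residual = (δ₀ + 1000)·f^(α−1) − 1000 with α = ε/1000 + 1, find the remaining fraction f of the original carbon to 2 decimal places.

α − 1 = ε/1000 = 0.0085
(δ_res + 1000)/(δ₀ + 1000) = (-30.6 + 1000)/(-22.8 + 1000) = 969.4/977.2 = 0.992018
f = 0.992018^(1/0.0085) = exp(ln(0.992018)/0.0085) = exp(-0.00801/0.0085)
f = exp(-0.9428) = 0.3895

0.39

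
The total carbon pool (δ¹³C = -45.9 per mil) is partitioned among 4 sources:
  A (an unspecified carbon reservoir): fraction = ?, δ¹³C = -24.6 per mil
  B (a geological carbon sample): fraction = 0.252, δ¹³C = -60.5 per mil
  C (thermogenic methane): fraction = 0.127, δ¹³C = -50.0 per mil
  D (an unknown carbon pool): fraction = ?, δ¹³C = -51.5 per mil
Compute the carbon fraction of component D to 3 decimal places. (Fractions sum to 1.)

Let f_D and f_A be the unknown fractions; fractions sum to 1 so f_D + f_A = 0.621.
Mass balance: Σ fᵢ·δᵢ = δ_bulk ⇒ f_D·(-51.5) + f_A·(-24.6) = -45.9 − (-21.596) = -24.304
Substitute f_A = 0.621 − f_D:
f_D·(-51.5 − -24.6) = -24.304 − 0.621×(-24.6) = -9.027
f_D = -9.027 / -26.9 = 0.3356

0.336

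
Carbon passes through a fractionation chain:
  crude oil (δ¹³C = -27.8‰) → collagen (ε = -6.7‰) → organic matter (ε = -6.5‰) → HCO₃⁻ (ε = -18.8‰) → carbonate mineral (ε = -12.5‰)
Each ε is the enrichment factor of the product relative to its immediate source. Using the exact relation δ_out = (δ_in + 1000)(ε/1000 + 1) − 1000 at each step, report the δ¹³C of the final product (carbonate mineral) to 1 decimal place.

-70.4‰

step 1: δ = (-27.80 + 1000)·(-6.7/1000 + 1) − 1000 = -34.31‰
step 2: δ = (-34.31 + 1000)·(-6.5/1000 + 1) − 1000 = -40.59‰
step 3: δ = (-40.59 + 1000)·(-18.8/1000 + 1) − 1000 = -58.63‰
step 4: δ = (-58.63 + 1000)·(-12.5/1000 + 1) − 1000 = -70.39‰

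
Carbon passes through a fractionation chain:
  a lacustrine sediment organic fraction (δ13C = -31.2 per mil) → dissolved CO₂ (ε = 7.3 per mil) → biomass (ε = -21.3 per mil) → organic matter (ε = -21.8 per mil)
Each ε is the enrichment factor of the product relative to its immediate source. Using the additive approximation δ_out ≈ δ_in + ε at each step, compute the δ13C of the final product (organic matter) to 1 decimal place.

step 1: δ ≈ -31.2 + (7.3) = -23.9 per mil
step 2: δ ≈ -23.9 + (-21.3) = -45.2 per mil
step 3: δ ≈ -45.2 + (-21.8) = -67.0 per mil

-67.0 per mil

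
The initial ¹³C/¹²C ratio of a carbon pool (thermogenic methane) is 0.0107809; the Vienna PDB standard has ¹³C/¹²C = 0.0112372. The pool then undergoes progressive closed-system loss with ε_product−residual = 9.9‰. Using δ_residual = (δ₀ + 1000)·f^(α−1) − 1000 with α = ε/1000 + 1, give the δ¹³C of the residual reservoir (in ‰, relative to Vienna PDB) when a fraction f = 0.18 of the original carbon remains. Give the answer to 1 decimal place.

-56.8‰

δ₀ = (0.0107809/0.0112372 − 1)×1000 = (0.959394 − 1)×1000 = -40.606‰
α − 1 = ε/1000 = 0.0099
f^(α−1) = 0.18^(0.0099) = 0.983167
δ_res = (-40.606 + 1000) × 0.983167 − 1000 = 943.244 − 1000 = -56.76‰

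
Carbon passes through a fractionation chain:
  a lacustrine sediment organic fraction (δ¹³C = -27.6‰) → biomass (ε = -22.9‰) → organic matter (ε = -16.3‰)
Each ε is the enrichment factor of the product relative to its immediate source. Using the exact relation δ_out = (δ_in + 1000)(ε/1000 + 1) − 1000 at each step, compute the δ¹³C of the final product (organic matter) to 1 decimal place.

step 1: δ = (-27.60 + 1000)·(-22.9/1000 + 1) − 1000 = -49.87‰
step 2: δ = (-49.87 + 1000)·(-16.3/1000 + 1) − 1000 = -65.36‰

-65.4‰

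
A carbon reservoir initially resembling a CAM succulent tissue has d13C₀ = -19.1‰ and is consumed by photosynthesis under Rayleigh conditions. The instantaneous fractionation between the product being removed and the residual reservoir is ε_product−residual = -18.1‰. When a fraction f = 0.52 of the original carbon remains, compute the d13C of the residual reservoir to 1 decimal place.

-7.4‰

Rayleigh residual: δ_res = (δ₀ + 1000)·f^(α−1) − 1000
α = ε/1000 + 1 = 0.98190, so α − 1 = -0.01810
f^(α−1) = 0.52^(-0.01810) = 1.011906
δ_res = (-19.1 + 1000) × 1.011906 − 1000 = 992.579 − 1000 = -7.42‰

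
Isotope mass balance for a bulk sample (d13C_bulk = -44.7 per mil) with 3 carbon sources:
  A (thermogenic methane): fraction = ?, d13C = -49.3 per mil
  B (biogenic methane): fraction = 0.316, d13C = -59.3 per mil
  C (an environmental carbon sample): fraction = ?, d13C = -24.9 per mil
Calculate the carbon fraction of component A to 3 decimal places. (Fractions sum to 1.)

0.366

Let f_A and f_C be the unknown fractions; fractions sum to 1 so f_A + f_C = 0.684.
Mass balance: Σ fᵢ·δᵢ = δ_bulk ⇒ f_A·(-49.3) + f_C·(-24.9) = -44.7 − (-18.739) = -25.961
Substitute f_C = 0.684 − f_A:
f_A·(-49.3 − -24.9) = -25.961 − 0.684×(-24.9) = -8.930
f_A = -8.930 / -24.4 = 0.3660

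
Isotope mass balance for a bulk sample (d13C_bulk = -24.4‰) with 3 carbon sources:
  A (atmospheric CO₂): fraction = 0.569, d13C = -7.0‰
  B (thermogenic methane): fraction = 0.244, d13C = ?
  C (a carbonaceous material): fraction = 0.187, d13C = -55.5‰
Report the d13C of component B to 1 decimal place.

-41.1‰

Isotope mass balance: δ_bulk = Σ fᵢ·δᵢ.
-24.4 = 0.569×(-7.0) + 0.244×δ_B + 0.187×(-55.5)
0.244·δ_B = -24.4 − (-14.361) = -10.038
δ_B = -10.038 / 0.244 = -41.14‰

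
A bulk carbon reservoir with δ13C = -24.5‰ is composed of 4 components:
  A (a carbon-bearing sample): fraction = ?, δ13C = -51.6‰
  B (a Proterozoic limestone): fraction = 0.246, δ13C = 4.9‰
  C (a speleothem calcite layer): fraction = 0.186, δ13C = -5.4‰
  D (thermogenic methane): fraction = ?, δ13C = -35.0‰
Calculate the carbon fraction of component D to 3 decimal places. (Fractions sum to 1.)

0.278

Let f_D and f_A be the unknown fractions; fractions sum to 1 so f_D + f_A = 0.568.
Mass balance: Σ fᵢ·δᵢ = δ_bulk ⇒ f_D·(-35.0) + f_A·(-51.6) = -24.5 − (0.201) = -24.701
Substitute f_A = 0.568 − f_D:
f_D·(-35.0 − -51.6) = -24.701 − 0.568×(-51.6) = 4.608
f_D = 4.608 / 16.6 = 0.2776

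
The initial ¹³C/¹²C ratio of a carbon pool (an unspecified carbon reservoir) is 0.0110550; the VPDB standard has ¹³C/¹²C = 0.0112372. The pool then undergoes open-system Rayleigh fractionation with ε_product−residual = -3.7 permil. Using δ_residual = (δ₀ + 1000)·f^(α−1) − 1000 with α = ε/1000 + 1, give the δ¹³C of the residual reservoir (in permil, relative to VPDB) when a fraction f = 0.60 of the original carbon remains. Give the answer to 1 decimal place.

-14.4 permil

δ₀ = (0.0110550/0.0112372 − 1)×1000 = (0.983786 − 1)×1000 = -16.214 permil
α − 1 = ε/1000 = -0.0037
f^(α−1) = 0.60^(-0.0037) = 1.001892
δ_res = (-16.214 + 1000) × 1.001892 − 1000 = 985.647 − 1000 = -14.35 permil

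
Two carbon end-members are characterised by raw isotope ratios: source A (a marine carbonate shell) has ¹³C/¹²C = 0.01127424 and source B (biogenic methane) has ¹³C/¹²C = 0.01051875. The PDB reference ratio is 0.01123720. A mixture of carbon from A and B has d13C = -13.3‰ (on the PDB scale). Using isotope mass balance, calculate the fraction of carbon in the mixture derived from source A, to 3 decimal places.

0.753

δ_A = (0.01127424/0.01123720 − 1)×1000 = (1.003296 − 1)×1000 = 3.296‰
δ_B = (0.01051875/0.01123720 − 1)×1000 = (0.936065 − 1)×1000 = -63.935‰
f_A = (δ_mix − δ_B)/(δ_A − δ_B) = (-13.3 − (-63.935))/(3.296 − (-63.935))
f_A = 50.635 / 67.231 = 0.7531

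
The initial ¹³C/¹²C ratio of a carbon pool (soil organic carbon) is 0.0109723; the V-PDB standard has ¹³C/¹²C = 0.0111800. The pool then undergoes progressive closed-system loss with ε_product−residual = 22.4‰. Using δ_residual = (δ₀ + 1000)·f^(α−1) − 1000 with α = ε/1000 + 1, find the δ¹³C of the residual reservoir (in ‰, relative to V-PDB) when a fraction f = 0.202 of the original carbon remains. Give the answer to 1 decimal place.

δ₀ = (0.0109723/0.0111800 − 1)×1000 = (0.981422 − 1)×1000 = -18.578‰
α − 1 = ε/1000 = 0.0224
f^(α−1) = 0.202^(0.0224) = 0.964806
δ_res = (-18.578 + 1000) × 0.964806 − 1000 = 946.882 − 1000 = -53.12‰

-53.1‰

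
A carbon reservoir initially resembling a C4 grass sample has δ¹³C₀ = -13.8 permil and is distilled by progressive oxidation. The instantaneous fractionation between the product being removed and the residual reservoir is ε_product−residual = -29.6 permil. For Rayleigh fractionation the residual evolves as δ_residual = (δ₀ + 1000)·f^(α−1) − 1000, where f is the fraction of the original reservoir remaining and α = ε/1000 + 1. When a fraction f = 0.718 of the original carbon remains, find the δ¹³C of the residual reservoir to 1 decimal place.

-4.1 permil

Rayleigh residual: δ_res = (δ₀ + 1000)·f^(α−1) − 1000
α = ε/1000 + 1 = 0.97040, so α − 1 = -0.02960
f^(α−1) = 0.718^(-0.02960) = 1.009854
δ_res = (-13.8 + 1000) × 1.009854 − 1000 = 995.918 − 1000 = -4.08 permil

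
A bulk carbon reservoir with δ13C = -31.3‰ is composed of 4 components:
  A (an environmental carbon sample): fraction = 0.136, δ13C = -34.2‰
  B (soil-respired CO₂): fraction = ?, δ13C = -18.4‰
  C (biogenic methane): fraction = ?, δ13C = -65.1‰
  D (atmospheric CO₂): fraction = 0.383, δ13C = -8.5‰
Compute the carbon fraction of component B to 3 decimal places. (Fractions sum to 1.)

Let f_B and f_C be the unknown fractions; fractions sum to 1 so f_B + f_C = 0.481.
Mass balance: Σ fᵢ·δᵢ = δ_bulk ⇒ f_B·(-18.4) + f_C·(-65.1) = -31.3 − (-7.907) = -23.393
Substitute f_C = 0.481 − f_B:
f_B·(-18.4 − -65.1) = -23.393 − 0.481×(-65.1) = 7.920
f_B = 7.920 / 46.7 = 0.1696

0.170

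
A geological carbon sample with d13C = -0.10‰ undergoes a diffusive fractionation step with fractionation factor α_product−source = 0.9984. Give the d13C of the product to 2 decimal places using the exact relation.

-1.70‰

δ_product = (δ_source + 1000)·α − 1000
δ_product = (-0.10 + 1000) × 0.9984 − 1000
δ_product = 998.300 − 1000 = -1.700‰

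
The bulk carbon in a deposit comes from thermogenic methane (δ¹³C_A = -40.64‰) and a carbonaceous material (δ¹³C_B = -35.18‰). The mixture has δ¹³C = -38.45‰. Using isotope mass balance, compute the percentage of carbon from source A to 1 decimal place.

59.9%

δ_mix = f_A·δ_A + (1 − f_A)·δ_B  ⇒  f_A = (δ_mix − δ_B)/(δ_A − δ_B)
f_A = (-38.45 − (-35.18)) / (-40.64 − (-35.18))
f_A = -3.27 / -5.46 = 0.5989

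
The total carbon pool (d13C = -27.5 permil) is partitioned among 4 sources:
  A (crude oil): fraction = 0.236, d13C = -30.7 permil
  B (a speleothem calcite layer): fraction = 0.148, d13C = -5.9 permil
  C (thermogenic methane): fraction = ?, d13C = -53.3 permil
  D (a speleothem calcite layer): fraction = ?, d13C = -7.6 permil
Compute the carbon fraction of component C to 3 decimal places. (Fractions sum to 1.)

0.322

Let f_C and f_D be the unknown fractions; fractions sum to 1 so f_C + f_D = 0.616.
Mass balance: Σ fᵢ·δᵢ = δ_bulk ⇒ f_C·(-53.3) + f_D·(-7.6) = -27.5 − (-8.118) = -19.382
Substitute f_D = 0.616 − f_C:
f_C·(-53.3 − -7.6) = -19.382 − 0.616×(-7.6) = -14.700
f_C = -14.700 / -45.7 = 0.3217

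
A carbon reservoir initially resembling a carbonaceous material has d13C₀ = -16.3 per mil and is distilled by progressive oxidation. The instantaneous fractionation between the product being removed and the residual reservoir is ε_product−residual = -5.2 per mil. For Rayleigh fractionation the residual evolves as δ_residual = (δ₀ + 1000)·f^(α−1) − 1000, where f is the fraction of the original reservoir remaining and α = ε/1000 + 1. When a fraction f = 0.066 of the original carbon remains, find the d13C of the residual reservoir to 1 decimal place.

-2.3 per mil

Rayleigh residual: δ_res = (δ₀ + 1000)·f^(α−1) − 1000
α = ε/1000 + 1 = 0.99480, so α − 1 = -0.00520
f^(α−1) = 0.066^(-0.00520) = 1.014234
δ_res = (-16.3 + 1000) × 1.014234 − 1000 = 997.702 − 1000 = -2.30 per mil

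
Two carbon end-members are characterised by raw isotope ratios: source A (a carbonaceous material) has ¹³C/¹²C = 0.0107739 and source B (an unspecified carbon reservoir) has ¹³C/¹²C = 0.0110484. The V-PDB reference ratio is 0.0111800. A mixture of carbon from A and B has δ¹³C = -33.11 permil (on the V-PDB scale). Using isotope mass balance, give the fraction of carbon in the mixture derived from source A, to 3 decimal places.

δ_A = (0.0107739/0.0111800 − 1)×1000 = (0.963676 − 1)×1000 = -36.324 permil
δ_B = (0.0110484/0.0111800 − 1)×1000 = (0.988229 − 1)×1000 = -11.771 permil
f_A = (δ_mix − δ_B)/(δ_A − δ_B) = (-33.11 − (-11.771))/(-36.324 − (-11.771))
f_A = -21.339 / -24.553 = 0.8691

0.869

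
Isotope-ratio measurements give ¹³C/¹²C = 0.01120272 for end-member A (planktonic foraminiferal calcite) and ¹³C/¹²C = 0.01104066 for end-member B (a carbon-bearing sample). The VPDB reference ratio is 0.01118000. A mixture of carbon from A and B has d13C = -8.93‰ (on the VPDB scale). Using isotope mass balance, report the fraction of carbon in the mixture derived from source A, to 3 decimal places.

0.244

δ_A = (0.01120272/0.01118000 − 1)×1000 = (1.002032 − 1)×1000 = 2.032‰
δ_B = (0.01104066/0.01118000 − 1)×1000 = (0.987537 − 1)×1000 = -12.463‰
f_A = (δ_mix − δ_B)/(δ_A − δ_B) = (-8.93 − (-12.463))/(2.032 − (-12.463))
f_A = 3.533 / 14.496 = 0.2438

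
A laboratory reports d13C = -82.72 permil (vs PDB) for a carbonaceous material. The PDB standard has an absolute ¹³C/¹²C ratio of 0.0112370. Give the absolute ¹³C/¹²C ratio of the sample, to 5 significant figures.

0.010307

R_sample = R_standard × (d13C/1000 + 1)
R_sample = 0.0112370 × (-82.72/1000 + 1) = 0.0112370 × 0.917280
R_sample = 0.0103075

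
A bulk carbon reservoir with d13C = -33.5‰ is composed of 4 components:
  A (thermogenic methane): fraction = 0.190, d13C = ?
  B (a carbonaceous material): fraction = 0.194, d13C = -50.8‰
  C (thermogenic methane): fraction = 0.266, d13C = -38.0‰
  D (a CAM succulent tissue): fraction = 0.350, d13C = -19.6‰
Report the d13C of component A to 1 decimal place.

Isotope mass balance: δ_bulk = Σ fᵢ·δᵢ.
-33.5 = 0.190×δ_A + 0.194×(-50.8) + 0.266×(-38.0) + 0.350×(-19.6)
0.190·δ_A = -33.5 − (-26.823) = -6.677
δ_A = -6.677 / 0.190 = -35.14‰

-35.1‰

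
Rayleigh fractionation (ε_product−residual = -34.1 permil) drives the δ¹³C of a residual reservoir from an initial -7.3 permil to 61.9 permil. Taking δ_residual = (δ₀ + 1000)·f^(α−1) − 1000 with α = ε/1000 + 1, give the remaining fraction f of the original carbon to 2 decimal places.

α − 1 = ε/1000 = -0.0341
(δ_res + 1000)/(δ₀ + 1000) = (61.9 + 1000)/(-7.3 + 1000) = 1061.9/992.7 = 1.069709
f = 1.069709^(1/-0.0341) = exp(ln(1.069709)/-0.0341) = exp(0.06739/-0.0341)
f = exp(-1.9761) = 0.1386

0.14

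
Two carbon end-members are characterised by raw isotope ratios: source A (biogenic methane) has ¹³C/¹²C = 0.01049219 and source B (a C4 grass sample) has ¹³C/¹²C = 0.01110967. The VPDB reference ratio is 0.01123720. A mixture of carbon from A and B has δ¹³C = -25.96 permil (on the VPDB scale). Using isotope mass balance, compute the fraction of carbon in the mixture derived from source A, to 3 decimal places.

δ_A = (0.01049219/0.01123720 − 1)×1000 = (0.933701 − 1)×1000 = -66.299 permil
δ_B = (0.01110967/0.01123720 − 1)×1000 = (0.988651 − 1)×1000 = -11.349 permil
f_A = (δ_mix − δ_B)/(δ_A − δ_B) = (-25.96 − (-11.349))/(-66.299 − (-11.349))
f_A = -14.611 / -54.950 = 0.2659

0.266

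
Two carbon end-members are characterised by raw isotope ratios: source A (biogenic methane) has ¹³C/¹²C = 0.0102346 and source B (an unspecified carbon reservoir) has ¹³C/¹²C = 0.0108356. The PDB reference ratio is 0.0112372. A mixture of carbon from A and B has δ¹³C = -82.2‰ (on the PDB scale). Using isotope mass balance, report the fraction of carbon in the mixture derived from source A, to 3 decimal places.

0.869

δ_A = (0.0102346/0.0112372 − 1)×1000 = (0.910778 − 1)×1000 = -89.222‰
δ_B = (0.0108356/0.0112372 − 1)×1000 = (0.964262 − 1)×1000 = -35.738‰
f_A = (δ_mix − δ_B)/(δ_A − δ_B) = (-82.2 − (-35.738))/(-89.222 − (-35.738))
f_A = -46.462 / -53.483 = 0.8687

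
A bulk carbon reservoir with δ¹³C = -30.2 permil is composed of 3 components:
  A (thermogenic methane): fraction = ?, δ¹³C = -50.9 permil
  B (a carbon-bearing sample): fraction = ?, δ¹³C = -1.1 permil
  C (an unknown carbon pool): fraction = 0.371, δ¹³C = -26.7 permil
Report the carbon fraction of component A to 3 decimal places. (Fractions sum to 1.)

Let f_A and f_B be the unknown fractions; fractions sum to 1 so f_A + f_B = 0.629.
Mass balance: Σ fᵢ·δᵢ = δ_bulk ⇒ f_A·(-50.9) + f_B·(-1.1) = -30.2 − (-9.906) = -20.294
Substitute f_B = 0.629 − f_A:
f_A·(-50.9 − -1.1) = -20.294 − 0.629×(-1.1) = -19.602
f_A = -19.602 / -49.8 = 0.3936

0.394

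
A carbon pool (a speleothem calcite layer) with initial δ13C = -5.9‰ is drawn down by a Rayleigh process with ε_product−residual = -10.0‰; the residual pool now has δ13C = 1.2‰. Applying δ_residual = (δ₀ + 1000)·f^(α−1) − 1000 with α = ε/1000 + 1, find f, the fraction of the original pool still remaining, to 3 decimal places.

0.491

α − 1 = ε/1000 = -0.0100
(δ_res + 1000)/(δ₀ + 1000) = (1.2 + 1000)/(-5.9 + 1000) = 1001.2/994.1 = 1.007142
f = 1.007142^(1/-0.0100) = exp(ln(1.007142)/-0.0100) = exp(0.00712/-0.0100)
f = exp(-0.7117) = 0.4908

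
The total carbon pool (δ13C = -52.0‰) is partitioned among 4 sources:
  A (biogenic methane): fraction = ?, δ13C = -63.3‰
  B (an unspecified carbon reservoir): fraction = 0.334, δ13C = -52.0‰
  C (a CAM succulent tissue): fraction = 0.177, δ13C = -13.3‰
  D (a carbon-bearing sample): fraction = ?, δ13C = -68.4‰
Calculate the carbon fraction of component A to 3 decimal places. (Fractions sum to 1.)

0.229

Let f_A and f_D be the unknown fractions; fractions sum to 1 so f_A + f_D = 0.489.
Mass balance: Σ fᵢ·δᵢ = δ_bulk ⇒ f_A·(-63.3) + f_D·(-68.4) = -52.0 − (-19.722) = -32.278
Substitute f_D = 0.489 − f_A:
f_A·(-63.3 − -68.4) = -32.278 − 0.489×(-68.4) = 1.170
f_A = 1.170 / 5.1 = 0.2294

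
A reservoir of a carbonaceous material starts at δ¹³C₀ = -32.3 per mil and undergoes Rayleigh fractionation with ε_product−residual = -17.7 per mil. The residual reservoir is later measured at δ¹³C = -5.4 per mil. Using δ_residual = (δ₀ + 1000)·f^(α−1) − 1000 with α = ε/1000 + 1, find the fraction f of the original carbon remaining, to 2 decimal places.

0.21

α − 1 = ε/1000 = -0.0177
(δ_res + 1000)/(δ₀ + 1000) = (-5.4 + 1000)/(-32.3 + 1000) = 994.6/967.7 = 1.027798
f = 1.027798^(1/-0.0177) = exp(ln(1.027798)/-0.0177) = exp(0.02742/-0.0177)
f = exp(-1.5491) = 0.2124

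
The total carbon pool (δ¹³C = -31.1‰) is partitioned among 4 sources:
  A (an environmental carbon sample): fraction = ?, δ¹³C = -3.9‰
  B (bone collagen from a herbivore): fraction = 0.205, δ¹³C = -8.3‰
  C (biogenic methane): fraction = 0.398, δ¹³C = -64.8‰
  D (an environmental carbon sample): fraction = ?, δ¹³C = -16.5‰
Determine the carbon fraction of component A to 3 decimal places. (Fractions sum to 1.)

0.234

Let f_A and f_D be the unknown fractions; fractions sum to 1 so f_A + f_D = 0.397.
Mass balance: Σ fᵢ·δᵢ = δ_bulk ⇒ f_A·(-3.9) + f_D·(-16.5) = -31.1 − (-27.492) = -3.608
Substitute f_D = 0.397 − f_A:
f_A·(-3.9 − -16.5) = -3.608 − 0.397×(-16.5) = 2.942
f_A = 2.942 / 12.6 = 0.2335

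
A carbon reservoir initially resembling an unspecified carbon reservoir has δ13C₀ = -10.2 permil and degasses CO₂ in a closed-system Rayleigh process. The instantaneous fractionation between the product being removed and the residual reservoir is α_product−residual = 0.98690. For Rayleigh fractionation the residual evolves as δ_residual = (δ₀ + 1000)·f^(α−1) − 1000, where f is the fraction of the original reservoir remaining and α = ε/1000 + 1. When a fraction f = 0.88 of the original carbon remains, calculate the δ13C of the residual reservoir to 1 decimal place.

Rayleigh residual: δ_res = (δ₀ + 1000)·f^(α−1) − 1000
α − 1 = -0.01310
f^(α−1) = 0.88^(-0.01310) = 1.001676
δ_res = (-10.2 + 1000) × 1.001676 − 1000 = 991.459 − 1000 = -8.54 permil

-8.5 permil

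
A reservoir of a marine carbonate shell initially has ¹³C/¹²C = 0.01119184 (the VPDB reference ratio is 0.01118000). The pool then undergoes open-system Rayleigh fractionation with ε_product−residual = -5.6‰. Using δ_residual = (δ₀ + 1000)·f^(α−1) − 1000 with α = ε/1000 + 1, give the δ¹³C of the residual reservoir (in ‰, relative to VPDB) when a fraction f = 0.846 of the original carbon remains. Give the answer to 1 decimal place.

2.0‰

δ₀ = (0.01119184/0.01118000 − 1)×1000 = (1.001059 − 1)×1000 = 1.059‰
α − 1 = ε/1000 = -0.0056
f^(α−1) = 0.846^(-0.0056) = 1.000937
δ_res = (1.059 + 1000) × 1.000937 − 1000 = 1001.997 − 1000 = 2.00‰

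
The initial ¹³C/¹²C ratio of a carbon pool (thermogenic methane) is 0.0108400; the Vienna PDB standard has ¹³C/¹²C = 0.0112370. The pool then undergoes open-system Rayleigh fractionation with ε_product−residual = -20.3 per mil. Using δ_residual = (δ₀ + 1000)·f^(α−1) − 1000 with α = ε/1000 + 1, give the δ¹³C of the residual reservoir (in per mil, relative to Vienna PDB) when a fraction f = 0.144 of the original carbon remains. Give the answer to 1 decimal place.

3.4 per mil

δ₀ = (0.0108400/0.0112370 − 1)×1000 = (0.964670 − 1)×1000 = -35.330 per mil
α − 1 = ε/1000 = -0.0203
f^(α−1) = 0.144^(-0.0203) = 1.040124
δ_res = (-35.330 + 1000) × 1.040124 − 1000 = 1003.377 − 1000 = 3.38 per mil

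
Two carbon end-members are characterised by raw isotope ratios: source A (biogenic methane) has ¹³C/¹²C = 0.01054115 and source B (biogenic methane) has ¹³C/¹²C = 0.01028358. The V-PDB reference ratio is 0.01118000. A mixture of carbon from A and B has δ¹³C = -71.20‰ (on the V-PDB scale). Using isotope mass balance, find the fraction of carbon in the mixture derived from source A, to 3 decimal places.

0.390

δ_A = (0.01054115/0.01118000 − 1)×1000 = (0.942858 − 1)×1000 = -57.142‰
δ_B = (0.01028358/0.01118000 − 1)×1000 = (0.919819 − 1)×1000 = -80.181‰
f_A = (δ_mix − δ_B)/(δ_A − δ_B) = (-71.20 − (-80.181))/(-57.142 − (-80.181))
f_A = 8.981 / 23.038 = 0.3898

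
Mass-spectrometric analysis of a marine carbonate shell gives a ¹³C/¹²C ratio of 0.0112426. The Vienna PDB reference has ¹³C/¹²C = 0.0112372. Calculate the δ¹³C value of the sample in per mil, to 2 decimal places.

0.48 per mil

δ¹³C = (R_sample / R_standard − 1) × 1000
R_sample / R_standard = 0.0112426 / 0.0112372 = 1.000481
δ¹³C = (1.000481 − 1) × 1000 = 0.481 per mil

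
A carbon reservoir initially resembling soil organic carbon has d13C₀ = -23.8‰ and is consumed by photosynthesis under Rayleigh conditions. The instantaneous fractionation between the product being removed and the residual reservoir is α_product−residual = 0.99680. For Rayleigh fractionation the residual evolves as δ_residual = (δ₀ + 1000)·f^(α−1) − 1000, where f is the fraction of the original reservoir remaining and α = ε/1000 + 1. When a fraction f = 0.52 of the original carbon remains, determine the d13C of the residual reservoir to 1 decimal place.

-21.8‰

Rayleigh residual: δ_res = (δ₀ + 1000)·f^(α−1) − 1000
α − 1 = -0.00320
f^(α−1) = 0.52^(-0.00320) = 1.002095
δ_res = (-23.8 + 1000) × 1.002095 − 1000 = 978.245 − 1000 = -21.76‰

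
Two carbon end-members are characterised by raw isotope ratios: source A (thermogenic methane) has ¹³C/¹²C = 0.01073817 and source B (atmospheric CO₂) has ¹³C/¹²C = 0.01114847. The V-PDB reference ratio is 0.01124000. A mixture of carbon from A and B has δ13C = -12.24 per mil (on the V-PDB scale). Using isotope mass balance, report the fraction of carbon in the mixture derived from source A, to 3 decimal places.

δ_A = (0.01073817/0.01124000 − 1)×1000 = (0.955353 − 1)×1000 = -44.647 per mil
δ_B = (0.01114847/0.01124000 − 1)×1000 = (0.991857 − 1)×1000 = -8.143 per mil
f_A = (δ_mix − δ_B)/(δ_A − δ_B) = (-12.24 − (-8.143))/(-44.647 − (-8.143))
f_A = -4.097 / -36.504 = 0.1122

0.112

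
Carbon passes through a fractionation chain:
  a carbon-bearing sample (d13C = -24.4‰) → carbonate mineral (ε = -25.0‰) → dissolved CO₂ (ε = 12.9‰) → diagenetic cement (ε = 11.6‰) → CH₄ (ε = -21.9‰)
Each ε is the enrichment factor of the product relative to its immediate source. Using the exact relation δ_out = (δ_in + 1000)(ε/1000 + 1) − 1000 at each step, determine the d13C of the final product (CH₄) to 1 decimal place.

step 1: δ = (-24.40 + 1000)·(-25.0/1000 + 1) − 1000 = -48.79‰
step 2: δ = (-48.79 + 1000)·(12.9/1000 + 1) − 1000 = -36.52‰
step 3: δ = (-36.52 + 1000)·(11.6/1000 + 1) − 1000 = -25.34‰
step 4: δ = (-25.34 + 1000)·(-21.9/1000 + 1) − 1000 = -46.69‰

-46.7‰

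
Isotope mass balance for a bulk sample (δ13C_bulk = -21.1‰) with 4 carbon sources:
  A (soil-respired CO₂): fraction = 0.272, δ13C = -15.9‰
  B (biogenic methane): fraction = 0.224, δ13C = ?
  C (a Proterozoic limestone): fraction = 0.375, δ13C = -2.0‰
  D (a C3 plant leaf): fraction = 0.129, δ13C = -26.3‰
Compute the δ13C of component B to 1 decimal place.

Isotope mass balance: δ_bulk = Σ fᵢ·δᵢ.
-21.1 = 0.272×(-15.9) + 0.224×δ_B + 0.375×(-2.0) + 0.129×(-26.3)
0.224·δ_B = -21.1 − (-8.468) = -12.633
δ_B = -12.633 / 0.224 = -56.40‰

-56.4‰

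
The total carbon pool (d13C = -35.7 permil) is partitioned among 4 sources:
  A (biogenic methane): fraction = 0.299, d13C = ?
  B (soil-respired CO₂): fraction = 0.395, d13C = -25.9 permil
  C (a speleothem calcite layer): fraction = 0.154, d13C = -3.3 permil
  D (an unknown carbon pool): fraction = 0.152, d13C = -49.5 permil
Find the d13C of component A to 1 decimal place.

Isotope mass balance: δ_bulk = Σ fᵢ·δᵢ.
-35.7 = 0.299×δ_A + 0.395×(-25.9) + 0.154×(-3.3) + 0.152×(-49.5)
0.299·δ_A = -35.7 − (-18.263) = -17.437
δ_A = -17.437 / 0.299 = -58.32 permil

-58.3 permil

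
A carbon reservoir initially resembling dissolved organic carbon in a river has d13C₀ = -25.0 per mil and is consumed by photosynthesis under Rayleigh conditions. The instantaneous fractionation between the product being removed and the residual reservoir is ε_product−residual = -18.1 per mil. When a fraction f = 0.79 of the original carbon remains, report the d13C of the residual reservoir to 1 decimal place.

Rayleigh residual: δ_res = (δ₀ + 1000)·f^(α−1) − 1000
α = ε/1000 + 1 = 0.98190, so α − 1 = -0.01810
f^(α−1) = 0.79^(-0.01810) = 1.004276
δ_res = (-25.0 + 1000) × 1.004276 − 1000 = 979.169 − 1000 = -20.83 per mil

-20.8 per mil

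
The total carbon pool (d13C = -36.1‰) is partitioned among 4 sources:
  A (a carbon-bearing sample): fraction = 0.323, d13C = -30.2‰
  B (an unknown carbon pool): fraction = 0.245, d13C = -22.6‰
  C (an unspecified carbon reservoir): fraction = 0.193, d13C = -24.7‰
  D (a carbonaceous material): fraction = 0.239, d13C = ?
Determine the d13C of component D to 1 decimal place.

Isotope mass balance: δ_bulk = Σ fᵢ·δᵢ.
-36.1 = 0.323×(-30.2) + 0.245×(-22.6) + 0.193×(-24.7) + 0.239×δ_D
0.239·δ_D = -36.1 − (-20.059) = -16.041
δ_D = -16.041 / 0.239 = -67.12‰

-67.1‰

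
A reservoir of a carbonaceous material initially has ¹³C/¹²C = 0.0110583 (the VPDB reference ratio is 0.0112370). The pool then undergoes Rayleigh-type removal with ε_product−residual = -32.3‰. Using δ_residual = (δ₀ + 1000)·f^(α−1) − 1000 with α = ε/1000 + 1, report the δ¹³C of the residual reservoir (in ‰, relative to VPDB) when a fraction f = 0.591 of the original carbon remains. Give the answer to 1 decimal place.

1.0‰

δ₀ = (0.0110583/0.0112370 − 1)×1000 = (0.984097 − 1)×1000 = -15.903‰
α − 1 = ε/1000 = -0.0323
f^(α−1) = 0.591^(-0.0323) = 1.017133
δ_res = (-15.903 + 1000) × 1.017133 − 1000 = 1000.958 − 1000 = 0.96‰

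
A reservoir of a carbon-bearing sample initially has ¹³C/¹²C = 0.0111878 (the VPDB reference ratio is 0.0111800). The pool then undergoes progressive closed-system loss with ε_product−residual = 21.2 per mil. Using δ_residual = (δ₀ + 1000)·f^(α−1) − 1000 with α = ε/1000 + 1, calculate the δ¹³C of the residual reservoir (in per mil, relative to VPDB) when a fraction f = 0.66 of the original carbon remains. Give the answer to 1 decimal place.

δ₀ = (0.0111878/0.0111800 − 1)×1000 = (1.000698 − 1)×1000 = 0.698 per mil
α − 1 = ε/1000 = 0.0212
f^(α−1) = 0.66^(0.0212) = 0.991230
δ_res = (0.698 + 1000) × 0.991230 − 1000 = 991.921 − 1000 = -8.08 per mil

-8.1 per mil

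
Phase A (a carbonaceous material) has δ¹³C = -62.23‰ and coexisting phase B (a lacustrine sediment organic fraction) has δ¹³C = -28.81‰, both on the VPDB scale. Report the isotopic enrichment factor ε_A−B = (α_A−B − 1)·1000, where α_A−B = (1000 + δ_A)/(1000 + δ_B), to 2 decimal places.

α_A−B = (1000 + -62.23) / (1000 + -28.81) = 937.77 / 971.19 = 0.965589
ε_A−B = (0.965589 − 1) × 1000 = -34.411‰
(The approximation ε ≈ δ_A − δ_B would give -33.42‰.)

-34.41‰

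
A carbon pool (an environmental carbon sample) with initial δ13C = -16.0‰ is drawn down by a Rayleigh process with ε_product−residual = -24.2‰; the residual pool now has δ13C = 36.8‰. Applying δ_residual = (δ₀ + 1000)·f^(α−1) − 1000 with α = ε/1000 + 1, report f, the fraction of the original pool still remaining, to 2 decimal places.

α − 1 = ε/1000 = -0.0242
(δ_res + 1000)/(δ₀ + 1000) = (36.8 + 1000)/(-16.0 + 1000) = 1036.8/984.0 = 1.053659
f = 1.053659^(1/-0.0242) = exp(ln(1.053659)/-0.0242) = exp(0.05227/-0.0242)
f = exp(-2.1599) = 0.1153

0.12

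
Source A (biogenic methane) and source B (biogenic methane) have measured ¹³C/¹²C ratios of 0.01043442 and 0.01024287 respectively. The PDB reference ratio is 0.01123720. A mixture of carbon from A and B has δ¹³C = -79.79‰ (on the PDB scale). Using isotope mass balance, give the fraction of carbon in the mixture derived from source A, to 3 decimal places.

δ_A = (0.01043442/0.01123720 − 1)×1000 = (0.928560 − 1)×1000 = -71.440‰
δ_B = (0.01024287/0.01123720 − 1)×1000 = (0.911514 − 1)×1000 = -88.486‰
f_A = (δ_mix − δ_B)/(δ_A − δ_B) = (-79.79 − (-88.486))/(-71.440 − (-88.486))
f_A = 8.696 / 17.046 = 0.5101

0.510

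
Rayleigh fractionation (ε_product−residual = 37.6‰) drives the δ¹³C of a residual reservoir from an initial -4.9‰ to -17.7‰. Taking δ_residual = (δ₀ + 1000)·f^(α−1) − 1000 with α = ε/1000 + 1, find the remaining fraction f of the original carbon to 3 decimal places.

0.709

α − 1 = ε/1000 = 0.0376
(δ_res + 1000)/(δ₀ + 1000) = (-17.7 + 1000)/(-4.9 + 1000) = 982.3/995.1 = 0.987137
f = 0.987137^(1/0.0376) = exp(ln(0.987137)/0.0376) = exp(-0.01295/0.0376)
f = exp(-0.3443) = 0.7087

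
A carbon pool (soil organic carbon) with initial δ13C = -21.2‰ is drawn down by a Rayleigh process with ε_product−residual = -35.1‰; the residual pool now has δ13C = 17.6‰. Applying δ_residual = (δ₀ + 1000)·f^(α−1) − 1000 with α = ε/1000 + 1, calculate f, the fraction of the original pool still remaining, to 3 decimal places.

0.330

α − 1 = ε/1000 = -0.0351
(δ_res + 1000)/(δ₀ + 1000) = (17.6 + 1000)/(-21.2 + 1000) = 1017.6/978.8 = 1.039640
f = 1.039640^(1/-0.0351) = exp(ln(1.039640)/-0.0351) = exp(0.03887/-0.0351)
f = exp(-1.1075) = 0.3304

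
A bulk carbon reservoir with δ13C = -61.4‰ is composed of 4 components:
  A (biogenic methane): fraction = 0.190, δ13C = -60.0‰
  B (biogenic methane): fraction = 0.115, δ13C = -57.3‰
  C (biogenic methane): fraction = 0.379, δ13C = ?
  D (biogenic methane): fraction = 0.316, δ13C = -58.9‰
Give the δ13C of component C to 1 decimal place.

-65.4‰

Isotope mass balance: δ_bulk = Σ fᵢ·δᵢ.
-61.4 = 0.190×(-60.0) + 0.115×(-57.3) + 0.379×δ_C + 0.316×(-58.9)
0.379·δ_C = -61.4 − (-36.602) = -24.798
δ_C = -24.798 / 0.379 = -65.43‰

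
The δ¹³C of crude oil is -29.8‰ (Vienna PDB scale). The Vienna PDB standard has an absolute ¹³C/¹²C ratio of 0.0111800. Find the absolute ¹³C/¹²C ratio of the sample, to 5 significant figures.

R_sample = R_standard × (δ¹³C/1000 + 1)
R_sample = 0.0111800 × (-29.8/1000 + 1) = 0.0111800 × 0.970200
R_sample = 0.0108468

0.010847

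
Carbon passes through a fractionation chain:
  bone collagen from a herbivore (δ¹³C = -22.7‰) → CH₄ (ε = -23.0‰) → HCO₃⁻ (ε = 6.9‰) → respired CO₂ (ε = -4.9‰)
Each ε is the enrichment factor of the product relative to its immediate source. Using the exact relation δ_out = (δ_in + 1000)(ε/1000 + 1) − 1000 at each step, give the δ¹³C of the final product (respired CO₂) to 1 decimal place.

-43.3‰

step 1: δ = (-22.70 + 1000)·(-23.0/1000 + 1) − 1000 = -45.18‰
step 2: δ = (-45.18 + 1000)·(6.9/1000 + 1) − 1000 = -38.59‰
step 3: δ = (-38.59 + 1000)·(-4.9/1000 + 1) − 1000 = -43.30‰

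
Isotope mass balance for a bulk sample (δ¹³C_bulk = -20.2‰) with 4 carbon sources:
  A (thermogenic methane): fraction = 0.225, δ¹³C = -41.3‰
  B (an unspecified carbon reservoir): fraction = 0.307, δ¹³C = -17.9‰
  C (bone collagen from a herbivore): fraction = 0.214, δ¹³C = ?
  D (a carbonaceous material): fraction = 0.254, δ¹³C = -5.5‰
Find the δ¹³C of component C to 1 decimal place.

-18.8‰

Isotope mass balance: δ_bulk = Σ fᵢ·δᵢ.
-20.2 = 0.225×(-41.3) + 0.307×(-17.9) + 0.214×δ_C + 0.254×(-5.5)
0.214·δ_C = -20.2 − (-16.185) = -4.015
δ_C = -4.015 / 0.214 = -18.76‰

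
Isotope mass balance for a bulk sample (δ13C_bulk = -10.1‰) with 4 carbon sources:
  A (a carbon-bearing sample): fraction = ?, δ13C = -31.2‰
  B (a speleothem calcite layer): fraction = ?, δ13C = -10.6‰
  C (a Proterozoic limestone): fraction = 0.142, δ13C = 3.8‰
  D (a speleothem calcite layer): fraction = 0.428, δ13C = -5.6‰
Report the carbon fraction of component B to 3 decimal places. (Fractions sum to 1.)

Let f_B and f_A be the unknown fractions; fractions sum to 1 so f_B + f_A = 0.430.
Mass balance: Σ fᵢ·δᵢ = δ_bulk ⇒ f_B·(-10.6) + f_A·(-31.2) = -10.1 − (-1.857) = -8.243
Substitute f_A = 0.430 − f_B:
f_B·(-10.6 − -31.2) = -8.243 − 0.430×(-31.2) = 5.173
f_B = 5.173 / 20.6 = 0.2511

0.251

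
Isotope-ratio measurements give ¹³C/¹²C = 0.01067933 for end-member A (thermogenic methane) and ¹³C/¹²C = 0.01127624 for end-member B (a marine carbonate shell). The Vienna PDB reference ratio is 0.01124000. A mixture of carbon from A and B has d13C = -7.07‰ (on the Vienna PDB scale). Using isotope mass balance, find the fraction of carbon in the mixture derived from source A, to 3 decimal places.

0.194

δ_A = (0.01067933/0.01124000 − 1)×1000 = (0.950118 − 1)×1000 = -49.882‰
δ_B = (0.01127624/0.01124000 − 1)×1000 = (1.003224 − 1)×1000 = 3.224‰
f_A = (δ_mix − δ_B)/(δ_A − δ_B) = (-7.07 − (3.224))/(-49.882 − (3.224))
f_A = -10.294 / -53.106 = 0.1938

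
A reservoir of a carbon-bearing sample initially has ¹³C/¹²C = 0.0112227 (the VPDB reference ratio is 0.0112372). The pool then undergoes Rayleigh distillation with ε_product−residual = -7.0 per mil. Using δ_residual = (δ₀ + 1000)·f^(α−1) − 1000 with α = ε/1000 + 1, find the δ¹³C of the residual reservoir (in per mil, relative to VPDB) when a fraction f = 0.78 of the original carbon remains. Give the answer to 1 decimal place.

0.4 per mil

δ₀ = (0.0112227/0.0112372 − 1)×1000 = (0.998710 − 1)×1000 = -1.290 per mil
α − 1 = ε/1000 = -0.0070
f^(α−1) = 0.78^(-0.0070) = 1.001741
δ_res = (-1.290 + 1000) × 1.001741 − 1000 = 1000.448 − 1000 = 0.45 per mil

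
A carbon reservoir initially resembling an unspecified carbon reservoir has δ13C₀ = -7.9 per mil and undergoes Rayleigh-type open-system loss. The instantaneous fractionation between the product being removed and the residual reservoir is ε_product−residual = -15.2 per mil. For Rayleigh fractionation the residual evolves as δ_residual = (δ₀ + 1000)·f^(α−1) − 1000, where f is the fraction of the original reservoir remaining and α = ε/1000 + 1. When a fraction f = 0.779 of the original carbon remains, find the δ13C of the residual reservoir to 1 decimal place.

Rayleigh residual: δ_res = (δ₀ + 1000)·f^(α−1) − 1000
α = ε/1000 + 1 = 0.98480, so α − 1 = -0.01520
f^(α−1) = 0.779^(-0.01520) = 1.003803
δ_res = (-7.9 + 1000) × 1.003803 − 1000 = 995.873 − 1000 = -4.13 per mil

-4.1 per mil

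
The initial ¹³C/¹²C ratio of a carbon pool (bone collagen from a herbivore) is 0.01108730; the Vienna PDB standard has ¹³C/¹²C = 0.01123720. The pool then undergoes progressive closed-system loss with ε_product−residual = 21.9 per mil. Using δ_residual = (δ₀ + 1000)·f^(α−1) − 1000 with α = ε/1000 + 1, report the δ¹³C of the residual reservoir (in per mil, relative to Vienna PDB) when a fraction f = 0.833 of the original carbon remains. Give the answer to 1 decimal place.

δ₀ = (0.01108730/0.01123720 − 1)×1000 = (0.986660 − 1)×1000 = -13.340 per mil
α − 1 = ε/1000 = 0.0219
f^(α−1) = 0.833^(0.0219) = 0.996006
δ_res = (-13.340 + 1000) × 0.996006 − 1000 = 982.720 − 1000 = -17.28 per mil

-17.3 per mil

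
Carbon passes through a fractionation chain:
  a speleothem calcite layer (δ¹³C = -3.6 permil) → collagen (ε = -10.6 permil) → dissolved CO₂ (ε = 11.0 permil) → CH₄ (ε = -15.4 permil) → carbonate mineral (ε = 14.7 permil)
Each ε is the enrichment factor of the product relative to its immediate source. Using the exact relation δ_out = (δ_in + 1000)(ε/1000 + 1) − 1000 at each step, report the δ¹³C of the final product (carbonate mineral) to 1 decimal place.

step 1: δ = (-3.60 + 1000)·(-10.6/1000 + 1) − 1000 = -14.16 permil
step 2: δ = (-14.16 + 1000)·(11.0/1000 + 1) − 1000 = -3.32 permil
step 3: δ = (-3.32 + 1000)·(-15.4/1000 + 1) − 1000 = -18.67 permil
step 4: δ = (-18.67 + 1000)·(14.7/1000 + 1) − 1000 = -4.24 permil

-4.2 permil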